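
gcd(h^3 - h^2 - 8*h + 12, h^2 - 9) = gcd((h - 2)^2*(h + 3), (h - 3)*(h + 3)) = h + 3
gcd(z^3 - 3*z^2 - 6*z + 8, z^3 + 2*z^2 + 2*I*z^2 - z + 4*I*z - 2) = z + 2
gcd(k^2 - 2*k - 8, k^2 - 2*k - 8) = k^2 - 2*k - 8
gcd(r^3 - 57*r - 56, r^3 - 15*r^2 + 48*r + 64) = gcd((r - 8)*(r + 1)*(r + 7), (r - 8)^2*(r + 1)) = r^2 - 7*r - 8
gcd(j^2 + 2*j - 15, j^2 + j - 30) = 1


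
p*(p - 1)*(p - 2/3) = p^3 - 5*p^2/3 + 2*p/3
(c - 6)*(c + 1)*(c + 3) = c^3 - 2*c^2 - 21*c - 18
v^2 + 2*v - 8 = (v - 2)*(v + 4)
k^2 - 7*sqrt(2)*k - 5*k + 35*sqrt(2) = (k - 5)*(k - 7*sqrt(2))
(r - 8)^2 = r^2 - 16*r + 64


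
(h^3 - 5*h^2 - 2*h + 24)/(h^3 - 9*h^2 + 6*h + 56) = (h - 3)/(h - 7)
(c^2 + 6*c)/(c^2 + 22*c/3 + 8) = 3*c/(3*c + 4)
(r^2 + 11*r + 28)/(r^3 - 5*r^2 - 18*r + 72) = (r + 7)/(r^2 - 9*r + 18)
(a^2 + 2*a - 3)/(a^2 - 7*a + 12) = (a^2 + 2*a - 3)/(a^2 - 7*a + 12)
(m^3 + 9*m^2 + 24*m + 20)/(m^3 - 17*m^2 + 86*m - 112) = (m^3 + 9*m^2 + 24*m + 20)/(m^3 - 17*m^2 + 86*m - 112)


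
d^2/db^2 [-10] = 0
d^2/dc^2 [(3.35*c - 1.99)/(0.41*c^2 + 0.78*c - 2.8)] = ((0.82*c + 0.78)*(1.64*c + 1.56)*(3.35*c - 1.99) - (8.241*c + 3.5942)*(0.41*c^2 + 0.78*c - 2.8))/(0.41*c^2 + 0.78*c - 2.8)^3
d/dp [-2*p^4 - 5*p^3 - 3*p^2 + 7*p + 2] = -8*p^3 - 15*p^2 - 6*p + 7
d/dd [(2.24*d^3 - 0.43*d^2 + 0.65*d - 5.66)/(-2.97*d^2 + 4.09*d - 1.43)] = (-6.6528*d^4 + 18.3232*d^3 - 9.4378*d^2 - 32.3906*d + 22.2199)/(8.8209*d^4 - 24.2946*d^3 + 25.2223*d^2 - 11.6974*d + 2.0449)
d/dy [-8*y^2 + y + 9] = 1 - 16*y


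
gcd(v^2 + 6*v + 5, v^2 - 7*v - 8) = v + 1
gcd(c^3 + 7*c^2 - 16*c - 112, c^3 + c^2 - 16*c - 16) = c^2 - 16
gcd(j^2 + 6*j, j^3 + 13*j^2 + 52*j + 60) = j + 6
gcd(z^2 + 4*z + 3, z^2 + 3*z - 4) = 1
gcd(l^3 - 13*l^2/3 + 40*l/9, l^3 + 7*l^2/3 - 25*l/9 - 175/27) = l - 5/3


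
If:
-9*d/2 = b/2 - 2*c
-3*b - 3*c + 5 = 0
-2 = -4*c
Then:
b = 7/6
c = 1/2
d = 5/54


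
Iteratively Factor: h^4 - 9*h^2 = (h)*(h^3 - 9*h) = h*(h + 3)*(h^2 - 3*h) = h*(h - 3)*(h + 3)*(h)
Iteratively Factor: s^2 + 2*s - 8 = (s - 2)*(s + 4)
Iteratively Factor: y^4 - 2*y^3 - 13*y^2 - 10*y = (y - 5)*(y^3 + 3*y^2 + 2*y) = (y - 5)*(y + 2)*(y^2 + y) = (y - 5)*(y + 1)*(y + 2)*(y)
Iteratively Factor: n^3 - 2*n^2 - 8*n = (n - 4)*(n^2 + 2*n) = n*(n - 4)*(n + 2)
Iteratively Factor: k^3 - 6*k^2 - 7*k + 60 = (k - 4)*(k^2 - 2*k - 15) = (k - 4)*(k + 3)*(k - 5)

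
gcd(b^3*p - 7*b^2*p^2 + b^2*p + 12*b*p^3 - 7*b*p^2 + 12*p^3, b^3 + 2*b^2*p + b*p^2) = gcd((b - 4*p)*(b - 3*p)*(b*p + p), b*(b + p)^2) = 1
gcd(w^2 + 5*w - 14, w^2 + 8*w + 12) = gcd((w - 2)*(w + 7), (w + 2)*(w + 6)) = 1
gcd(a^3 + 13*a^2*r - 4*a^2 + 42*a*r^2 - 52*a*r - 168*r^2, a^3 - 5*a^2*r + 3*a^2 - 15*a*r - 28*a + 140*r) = a - 4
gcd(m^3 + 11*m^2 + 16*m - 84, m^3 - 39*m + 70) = m^2 + 5*m - 14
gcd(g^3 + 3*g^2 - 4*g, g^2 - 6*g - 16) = 1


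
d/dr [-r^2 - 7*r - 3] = -2*r - 7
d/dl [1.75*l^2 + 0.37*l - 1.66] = 3.5*l + 0.37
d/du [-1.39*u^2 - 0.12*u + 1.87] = -2.78*u - 0.12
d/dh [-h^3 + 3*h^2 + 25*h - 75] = -3*h^2 + 6*h + 25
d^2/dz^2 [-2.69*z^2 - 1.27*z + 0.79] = -5.38000000000000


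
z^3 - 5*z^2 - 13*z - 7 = (z - 7)*(z + 1)^2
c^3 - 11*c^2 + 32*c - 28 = (c - 7)*(c - 2)^2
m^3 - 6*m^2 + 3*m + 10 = (m - 5)*(m - 2)*(m + 1)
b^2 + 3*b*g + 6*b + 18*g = (b + 6)*(b + 3*g)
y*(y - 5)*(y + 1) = y^3 - 4*y^2 - 5*y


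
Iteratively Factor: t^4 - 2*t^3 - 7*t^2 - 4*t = (t)*(t^3 - 2*t^2 - 7*t - 4) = t*(t + 1)*(t^2 - 3*t - 4) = t*(t - 4)*(t + 1)*(t + 1)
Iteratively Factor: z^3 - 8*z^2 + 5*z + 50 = (z - 5)*(z^2 - 3*z - 10) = (z - 5)*(z + 2)*(z - 5)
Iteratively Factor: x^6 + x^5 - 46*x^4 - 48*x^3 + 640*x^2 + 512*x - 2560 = (x + 4)*(x^5 - 3*x^4 - 34*x^3 + 88*x^2 + 288*x - 640) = (x + 4)^2*(x^4 - 7*x^3 - 6*x^2 + 112*x - 160) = (x - 2)*(x + 4)^2*(x^3 - 5*x^2 - 16*x + 80) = (x - 2)*(x + 4)^3*(x^2 - 9*x + 20) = (x - 5)*(x - 2)*(x + 4)^3*(x - 4)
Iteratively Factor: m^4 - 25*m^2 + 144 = (m + 4)*(m^3 - 4*m^2 - 9*m + 36) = (m - 3)*(m + 4)*(m^2 - m - 12) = (m - 3)*(m + 3)*(m + 4)*(m - 4)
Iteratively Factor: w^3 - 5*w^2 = (w - 5)*(w^2) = w*(w - 5)*(w)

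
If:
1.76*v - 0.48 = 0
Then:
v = 0.27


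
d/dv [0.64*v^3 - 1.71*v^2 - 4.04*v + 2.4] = 1.92*v^2 - 3.42*v - 4.04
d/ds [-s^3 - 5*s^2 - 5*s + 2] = -3*s^2 - 10*s - 5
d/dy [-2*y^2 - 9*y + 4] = -4*y - 9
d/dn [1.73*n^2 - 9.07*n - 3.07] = 3.46*n - 9.07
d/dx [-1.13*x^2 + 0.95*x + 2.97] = 0.95 - 2.26*x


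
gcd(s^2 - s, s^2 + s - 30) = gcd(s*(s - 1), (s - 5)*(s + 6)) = 1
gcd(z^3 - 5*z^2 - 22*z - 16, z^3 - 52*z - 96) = z^2 - 6*z - 16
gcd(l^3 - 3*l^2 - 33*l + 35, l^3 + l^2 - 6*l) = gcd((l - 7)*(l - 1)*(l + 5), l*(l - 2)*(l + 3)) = 1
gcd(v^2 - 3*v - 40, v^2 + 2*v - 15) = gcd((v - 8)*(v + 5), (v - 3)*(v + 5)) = v + 5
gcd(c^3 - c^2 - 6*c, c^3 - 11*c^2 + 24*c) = c^2 - 3*c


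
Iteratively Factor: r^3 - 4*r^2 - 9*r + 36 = (r - 4)*(r^2 - 9) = (r - 4)*(r - 3)*(r + 3)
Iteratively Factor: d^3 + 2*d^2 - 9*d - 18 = (d + 3)*(d^2 - d - 6) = (d + 2)*(d + 3)*(d - 3)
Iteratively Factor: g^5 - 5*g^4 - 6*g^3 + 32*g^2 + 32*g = (g - 4)*(g^4 - g^3 - 10*g^2 - 8*g) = (g - 4)*(g + 1)*(g^3 - 2*g^2 - 8*g) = (g - 4)^2*(g + 1)*(g^2 + 2*g) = g*(g - 4)^2*(g + 1)*(g + 2)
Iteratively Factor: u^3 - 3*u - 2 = (u + 1)*(u^2 - u - 2) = (u - 2)*(u + 1)*(u + 1)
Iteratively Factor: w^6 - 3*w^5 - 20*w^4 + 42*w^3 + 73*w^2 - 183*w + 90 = (w - 1)*(w^5 - 2*w^4 - 22*w^3 + 20*w^2 + 93*w - 90) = (w - 2)*(w - 1)*(w^4 - 22*w^2 - 24*w + 45) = (w - 2)*(w - 1)^2*(w^3 + w^2 - 21*w - 45) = (w - 2)*(w - 1)^2*(w + 3)*(w^2 - 2*w - 15) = (w - 5)*(w - 2)*(w - 1)^2*(w + 3)*(w + 3)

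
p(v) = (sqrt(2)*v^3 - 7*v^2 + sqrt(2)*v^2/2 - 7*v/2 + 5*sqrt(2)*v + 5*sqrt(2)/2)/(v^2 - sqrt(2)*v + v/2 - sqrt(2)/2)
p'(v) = (-2*v - 1/2 + sqrt(2))*(sqrt(2)*v^3 - 7*v^2 + sqrt(2)*v^2/2 - 7*v/2 + 5*sqrt(2)*v + 5*sqrt(2)/2)/(v^2 - sqrt(2)*v + v/2 - sqrt(2)/2)^2 + (3*sqrt(2)*v^2 - 14*v + sqrt(2)*v - 7/2 + 5*sqrt(2))/(v^2 - sqrt(2)*v + v/2 - sqrt(2)/2) = (sqrt(2)*v^2 - 4*v + 2*sqrt(2))/(v^2 - 2*sqrt(2)*v + 2)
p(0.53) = -4.25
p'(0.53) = 1.41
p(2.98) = -0.79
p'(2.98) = 1.41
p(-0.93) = -6.32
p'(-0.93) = 1.41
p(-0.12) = -5.17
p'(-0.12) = 1.41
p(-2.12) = -8.00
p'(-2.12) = 1.41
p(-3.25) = -9.60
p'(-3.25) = 1.41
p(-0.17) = -5.24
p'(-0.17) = 1.41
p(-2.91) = -9.12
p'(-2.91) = 1.41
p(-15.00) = -26.21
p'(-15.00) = 1.41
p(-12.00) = -21.97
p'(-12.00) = 1.41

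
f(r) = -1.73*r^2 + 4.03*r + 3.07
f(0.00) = 3.07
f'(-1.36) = 8.74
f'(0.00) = 4.03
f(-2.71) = -20.56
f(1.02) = 5.38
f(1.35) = 5.36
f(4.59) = -14.88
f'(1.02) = 0.50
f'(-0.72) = 6.52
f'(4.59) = -11.85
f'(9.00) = -27.11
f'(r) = 4.03 - 3.46*r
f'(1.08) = 0.29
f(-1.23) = -4.50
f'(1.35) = -0.64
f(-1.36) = -5.61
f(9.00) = -100.79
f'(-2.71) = 13.41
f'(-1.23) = 8.29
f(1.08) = 5.40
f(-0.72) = -0.73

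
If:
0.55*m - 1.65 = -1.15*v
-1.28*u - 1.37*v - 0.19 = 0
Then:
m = 3.0 - 2.09090909090909*v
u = -1.0703125*v - 0.1484375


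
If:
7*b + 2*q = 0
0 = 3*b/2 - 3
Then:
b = 2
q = -7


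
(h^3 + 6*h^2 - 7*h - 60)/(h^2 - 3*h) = h + 9 + 20/h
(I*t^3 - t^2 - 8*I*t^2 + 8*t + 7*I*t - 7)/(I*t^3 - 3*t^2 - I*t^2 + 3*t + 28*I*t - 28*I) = (t^2 + t*(-7 + I) - 7*I)/(t^2 + 3*I*t + 28)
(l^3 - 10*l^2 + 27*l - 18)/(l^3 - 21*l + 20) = (l^2 - 9*l + 18)/(l^2 + l - 20)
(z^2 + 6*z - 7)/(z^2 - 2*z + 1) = (z + 7)/(z - 1)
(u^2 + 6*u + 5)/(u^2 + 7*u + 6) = (u + 5)/(u + 6)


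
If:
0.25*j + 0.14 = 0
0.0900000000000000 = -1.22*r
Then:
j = -0.56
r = -0.07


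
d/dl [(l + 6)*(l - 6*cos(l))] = l + (l + 6)*(6*sin(l) + 1) - 6*cos(l)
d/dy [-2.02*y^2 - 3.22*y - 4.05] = -4.04*y - 3.22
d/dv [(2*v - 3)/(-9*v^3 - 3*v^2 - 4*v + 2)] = (36*v^3 - 75*v^2 - 18*v - 8)/(81*v^6 + 54*v^5 + 81*v^4 - 12*v^3 + 4*v^2 - 16*v + 4)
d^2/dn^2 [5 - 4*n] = 0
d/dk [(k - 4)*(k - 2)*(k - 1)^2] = 4*k^3 - 24*k^2 + 42*k - 22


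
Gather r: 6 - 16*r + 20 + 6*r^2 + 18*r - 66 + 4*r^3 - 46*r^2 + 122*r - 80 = 4*r^3 - 40*r^2 + 124*r - 120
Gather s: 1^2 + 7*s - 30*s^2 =-30*s^2 + 7*s + 1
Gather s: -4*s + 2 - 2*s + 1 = 3 - 6*s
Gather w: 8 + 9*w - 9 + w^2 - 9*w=w^2 - 1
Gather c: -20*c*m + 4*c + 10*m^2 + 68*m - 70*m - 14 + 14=c*(4 - 20*m) + 10*m^2 - 2*m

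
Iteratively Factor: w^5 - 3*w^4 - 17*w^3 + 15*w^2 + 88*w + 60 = (w - 5)*(w^4 + 2*w^3 - 7*w^2 - 20*w - 12) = (w - 5)*(w - 3)*(w^3 + 5*w^2 + 8*w + 4) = (w - 5)*(w - 3)*(w + 2)*(w^2 + 3*w + 2) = (w - 5)*(w - 3)*(w + 2)^2*(w + 1)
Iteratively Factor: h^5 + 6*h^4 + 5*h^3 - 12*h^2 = (h - 1)*(h^4 + 7*h^3 + 12*h^2) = h*(h - 1)*(h^3 + 7*h^2 + 12*h) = h*(h - 1)*(h + 4)*(h^2 + 3*h) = h*(h - 1)*(h + 3)*(h + 4)*(h)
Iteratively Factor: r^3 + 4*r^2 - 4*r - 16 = (r - 2)*(r^2 + 6*r + 8) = (r - 2)*(r + 4)*(r + 2)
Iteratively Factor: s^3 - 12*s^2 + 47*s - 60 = (s - 3)*(s^2 - 9*s + 20) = (s - 5)*(s - 3)*(s - 4)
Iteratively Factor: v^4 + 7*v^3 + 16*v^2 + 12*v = (v)*(v^3 + 7*v^2 + 16*v + 12) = v*(v + 3)*(v^2 + 4*v + 4) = v*(v + 2)*(v + 3)*(v + 2)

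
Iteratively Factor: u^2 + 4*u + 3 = (u + 3)*(u + 1)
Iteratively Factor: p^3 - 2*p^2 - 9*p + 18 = (p - 2)*(p^2 - 9) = (p - 2)*(p + 3)*(p - 3)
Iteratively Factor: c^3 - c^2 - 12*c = (c)*(c^2 - c - 12) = c*(c - 4)*(c + 3)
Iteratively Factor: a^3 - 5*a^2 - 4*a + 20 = (a - 5)*(a^2 - 4) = (a - 5)*(a - 2)*(a + 2)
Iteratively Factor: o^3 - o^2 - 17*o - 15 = (o + 3)*(o^2 - 4*o - 5) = (o + 1)*(o + 3)*(o - 5)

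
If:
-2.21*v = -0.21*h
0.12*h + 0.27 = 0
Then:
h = -2.25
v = -0.21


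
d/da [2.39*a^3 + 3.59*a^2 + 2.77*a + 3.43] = 7.17*a^2 + 7.18*a + 2.77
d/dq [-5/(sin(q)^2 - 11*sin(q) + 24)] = 5*(2*sin(q) - 11)*cos(q)/(sin(q)^2 - 11*sin(q) + 24)^2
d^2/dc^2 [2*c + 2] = 0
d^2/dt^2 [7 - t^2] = -2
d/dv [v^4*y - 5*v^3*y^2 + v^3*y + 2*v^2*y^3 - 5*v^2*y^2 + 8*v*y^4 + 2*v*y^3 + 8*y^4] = y*(4*v^3 - 15*v^2*y + 3*v^2 + 4*v*y^2 - 10*v*y + 8*y^3 + 2*y^2)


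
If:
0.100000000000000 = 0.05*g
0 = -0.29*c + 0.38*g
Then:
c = 2.62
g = 2.00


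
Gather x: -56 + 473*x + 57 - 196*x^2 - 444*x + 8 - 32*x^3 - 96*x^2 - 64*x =-32*x^3 - 292*x^2 - 35*x + 9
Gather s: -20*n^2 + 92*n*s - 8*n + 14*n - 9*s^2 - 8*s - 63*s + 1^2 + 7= -20*n^2 + 6*n - 9*s^2 + s*(92*n - 71) + 8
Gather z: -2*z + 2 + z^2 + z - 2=z^2 - z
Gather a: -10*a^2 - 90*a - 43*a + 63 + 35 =-10*a^2 - 133*a + 98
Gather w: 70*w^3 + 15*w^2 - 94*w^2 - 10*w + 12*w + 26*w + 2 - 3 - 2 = 70*w^3 - 79*w^2 + 28*w - 3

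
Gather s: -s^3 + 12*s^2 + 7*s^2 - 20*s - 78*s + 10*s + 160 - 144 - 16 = -s^3 + 19*s^2 - 88*s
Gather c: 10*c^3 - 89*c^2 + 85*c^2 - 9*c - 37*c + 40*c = 10*c^3 - 4*c^2 - 6*c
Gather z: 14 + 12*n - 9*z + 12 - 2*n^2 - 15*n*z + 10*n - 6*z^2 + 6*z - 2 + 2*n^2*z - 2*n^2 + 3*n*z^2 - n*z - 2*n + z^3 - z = -4*n^2 + 20*n + z^3 + z^2*(3*n - 6) + z*(2*n^2 - 16*n - 4) + 24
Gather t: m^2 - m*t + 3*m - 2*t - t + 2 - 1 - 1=m^2 + 3*m + t*(-m - 3)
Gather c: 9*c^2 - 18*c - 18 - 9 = 9*c^2 - 18*c - 27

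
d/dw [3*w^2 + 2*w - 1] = 6*w + 2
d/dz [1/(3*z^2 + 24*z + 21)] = 2*(-z - 4)/(3*(z^2 + 8*z + 7)^2)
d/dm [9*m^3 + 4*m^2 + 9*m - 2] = 27*m^2 + 8*m + 9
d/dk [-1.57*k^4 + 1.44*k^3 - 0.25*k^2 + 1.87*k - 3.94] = -6.28*k^3 + 4.32*k^2 - 0.5*k + 1.87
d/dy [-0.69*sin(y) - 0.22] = -0.69*cos(y)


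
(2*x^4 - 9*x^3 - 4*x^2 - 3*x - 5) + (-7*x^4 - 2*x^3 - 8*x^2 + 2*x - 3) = -5*x^4 - 11*x^3 - 12*x^2 - x - 8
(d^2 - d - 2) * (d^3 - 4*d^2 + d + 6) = d^5 - 5*d^4 + 3*d^3 + 13*d^2 - 8*d - 12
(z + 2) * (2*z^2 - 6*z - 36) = 2*z^3 - 2*z^2 - 48*z - 72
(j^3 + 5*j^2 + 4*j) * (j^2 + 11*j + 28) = j^5 + 16*j^4 + 87*j^3 + 184*j^2 + 112*j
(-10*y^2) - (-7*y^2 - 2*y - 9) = -3*y^2 + 2*y + 9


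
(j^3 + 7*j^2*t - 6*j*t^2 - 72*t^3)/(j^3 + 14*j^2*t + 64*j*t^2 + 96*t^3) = (j - 3*t)/(j + 4*t)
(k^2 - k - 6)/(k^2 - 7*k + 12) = (k + 2)/(k - 4)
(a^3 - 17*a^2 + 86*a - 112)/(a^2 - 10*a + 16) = a - 7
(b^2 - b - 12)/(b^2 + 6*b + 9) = (b - 4)/(b + 3)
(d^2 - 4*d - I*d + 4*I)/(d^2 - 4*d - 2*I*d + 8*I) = (d - I)/(d - 2*I)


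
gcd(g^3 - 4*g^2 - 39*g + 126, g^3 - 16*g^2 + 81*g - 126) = g^2 - 10*g + 21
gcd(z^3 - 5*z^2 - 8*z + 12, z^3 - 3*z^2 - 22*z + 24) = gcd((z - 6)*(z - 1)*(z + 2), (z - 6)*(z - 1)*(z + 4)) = z^2 - 7*z + 6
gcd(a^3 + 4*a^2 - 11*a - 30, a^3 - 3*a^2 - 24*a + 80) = a + 5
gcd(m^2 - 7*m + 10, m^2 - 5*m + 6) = m - 2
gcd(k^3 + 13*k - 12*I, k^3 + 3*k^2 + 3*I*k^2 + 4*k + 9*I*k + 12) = k^2 + 3*I*k + 4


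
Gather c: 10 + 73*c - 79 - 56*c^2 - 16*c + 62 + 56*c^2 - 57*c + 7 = 0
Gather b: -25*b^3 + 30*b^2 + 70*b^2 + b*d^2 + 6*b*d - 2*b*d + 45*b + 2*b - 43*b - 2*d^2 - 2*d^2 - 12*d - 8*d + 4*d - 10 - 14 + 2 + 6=-25*b^3 + 100*b^2 + b*(d^2 + 4*d + 4) - 4*d^2 - 16*d - 16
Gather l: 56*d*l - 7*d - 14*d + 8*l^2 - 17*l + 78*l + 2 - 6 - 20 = -21*d + 8*l^2 + l*(56*d + 61) - 24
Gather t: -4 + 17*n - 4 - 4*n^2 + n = -4*n^2 + 18*n - 8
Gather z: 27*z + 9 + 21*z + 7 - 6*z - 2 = 42*z + 14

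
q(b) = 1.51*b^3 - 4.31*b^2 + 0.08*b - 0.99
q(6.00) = 170.49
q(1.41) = -5.21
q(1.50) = -5.47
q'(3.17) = 18.28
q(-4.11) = -178.96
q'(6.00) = 111.44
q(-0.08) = -1.02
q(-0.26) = -1.33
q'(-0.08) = 0.80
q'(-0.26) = 2.63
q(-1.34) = -12.47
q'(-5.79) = 201.85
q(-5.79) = -439.04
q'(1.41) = -3.07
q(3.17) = 4.05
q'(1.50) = -2.66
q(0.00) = -0.99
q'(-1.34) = 19.76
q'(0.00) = 0.08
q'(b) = 4.53*b^2 - 8.62*b + 0.08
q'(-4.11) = 112.03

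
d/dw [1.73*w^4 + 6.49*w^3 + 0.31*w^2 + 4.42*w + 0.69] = 6.92*w^3 + 19.47*w^2 + 0.62*w + 4.42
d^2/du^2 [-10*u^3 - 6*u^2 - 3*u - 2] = -60*u - 12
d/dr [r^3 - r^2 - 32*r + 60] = 3*r^2 - 2*r - 32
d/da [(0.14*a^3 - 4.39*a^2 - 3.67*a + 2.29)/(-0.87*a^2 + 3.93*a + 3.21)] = (-0.1218*a^4 + 1.1004*a^3 - 19.0974*a^2 - 24.1992*a - 20.7804)/(0.7569*a^4 - 6.8382*a^3 + 9.8595*a^2 + 25.2306*a + 10.3041)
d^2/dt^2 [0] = 0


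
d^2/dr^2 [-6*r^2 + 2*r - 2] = -12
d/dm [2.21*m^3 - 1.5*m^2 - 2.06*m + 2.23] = 6.63*m^2 - 3.0*m - 2.06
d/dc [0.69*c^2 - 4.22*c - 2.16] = 1.38*c - 4.22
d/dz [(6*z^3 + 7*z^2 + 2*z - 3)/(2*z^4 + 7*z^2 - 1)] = 2*(-6*z^6 - 14*z^5 + 15*z^4 + 12*z^3 - 16*z^2 + 14*z - 1)/(4*z^8 + 28*z^6 + 45*z^4 - 14*z^2 + 1)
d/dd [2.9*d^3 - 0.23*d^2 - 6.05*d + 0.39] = 8.7*d^2 - 0.46*d - 6.05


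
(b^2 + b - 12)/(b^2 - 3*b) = (b + 4)/b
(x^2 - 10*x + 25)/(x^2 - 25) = (x - 5)/(x + 5)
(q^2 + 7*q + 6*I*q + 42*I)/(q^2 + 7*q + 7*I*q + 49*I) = (q + 6*I)/(q + 7*I)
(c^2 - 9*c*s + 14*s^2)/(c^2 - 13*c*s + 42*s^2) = (-c + 2*s)/(-c + 6*s)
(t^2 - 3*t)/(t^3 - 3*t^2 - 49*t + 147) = t/(t^2 - 49)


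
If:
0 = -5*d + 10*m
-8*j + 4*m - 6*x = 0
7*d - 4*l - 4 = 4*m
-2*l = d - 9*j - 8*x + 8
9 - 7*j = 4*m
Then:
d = -114/5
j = 39/5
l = -59/2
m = -57/5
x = -18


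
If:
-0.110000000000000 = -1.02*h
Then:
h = 0.11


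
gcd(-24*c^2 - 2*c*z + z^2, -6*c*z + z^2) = -6*c + z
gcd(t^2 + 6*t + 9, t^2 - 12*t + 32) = 1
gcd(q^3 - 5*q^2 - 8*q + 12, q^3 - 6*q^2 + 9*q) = 1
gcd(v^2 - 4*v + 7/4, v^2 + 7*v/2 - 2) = v - 1/2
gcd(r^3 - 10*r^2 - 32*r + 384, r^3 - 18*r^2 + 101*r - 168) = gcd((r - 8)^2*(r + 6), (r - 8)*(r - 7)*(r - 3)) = r - 8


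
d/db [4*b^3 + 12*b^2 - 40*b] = 12*b^2 + 24*b - 40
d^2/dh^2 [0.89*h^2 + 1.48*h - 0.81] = 1.78000000000000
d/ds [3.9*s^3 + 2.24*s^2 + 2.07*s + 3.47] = 11.7*s^2 + 4.48*s + 2.07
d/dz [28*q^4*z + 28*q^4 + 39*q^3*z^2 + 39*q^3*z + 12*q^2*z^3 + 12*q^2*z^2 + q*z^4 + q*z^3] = q*(28*q^3 + 78*q^2*z + 39*q^2 + 36*q*z^2 + 24*q*z + 4*z^3 + 3*z^2)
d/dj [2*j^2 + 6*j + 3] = 4*j + 6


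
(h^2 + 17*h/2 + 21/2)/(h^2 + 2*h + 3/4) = 2*(h + 7)/(2*h + 1)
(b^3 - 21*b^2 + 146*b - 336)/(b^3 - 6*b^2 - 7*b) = (b^2 - 14*b + 48)/(b*(b + 1))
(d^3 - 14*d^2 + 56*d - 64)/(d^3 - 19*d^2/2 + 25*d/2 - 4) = 2*(d^2 - 6*d + 8)/(2*d^2 - 3*d + 1)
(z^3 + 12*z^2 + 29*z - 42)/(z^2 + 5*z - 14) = (z^2 + 5*z - 6)/(z - 2)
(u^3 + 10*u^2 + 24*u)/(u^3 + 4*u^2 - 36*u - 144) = u/(u - 6)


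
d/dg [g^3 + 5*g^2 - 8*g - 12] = 3*g^2 + 10*g - 8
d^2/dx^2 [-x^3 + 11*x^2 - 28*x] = 22 - 6*x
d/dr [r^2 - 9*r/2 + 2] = 2*r - 9/2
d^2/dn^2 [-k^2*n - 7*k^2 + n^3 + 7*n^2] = 6*n + 14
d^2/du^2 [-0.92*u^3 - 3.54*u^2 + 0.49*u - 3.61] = -5.52*u - 7.08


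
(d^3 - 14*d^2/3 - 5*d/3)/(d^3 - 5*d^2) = (d + 1/3)/d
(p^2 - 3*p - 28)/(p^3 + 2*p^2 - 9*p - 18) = (p^2 - 3*p - 28)/(p^3 + 2*p^2 - 9*p - 18)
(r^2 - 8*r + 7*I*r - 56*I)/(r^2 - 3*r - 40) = (r + 7*I)/(r + 5)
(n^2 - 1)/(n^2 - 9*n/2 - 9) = 2*(1 - n^2)/(-2*n^2 + 9*n + 18)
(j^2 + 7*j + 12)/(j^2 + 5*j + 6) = (j + 4)/(j + 2)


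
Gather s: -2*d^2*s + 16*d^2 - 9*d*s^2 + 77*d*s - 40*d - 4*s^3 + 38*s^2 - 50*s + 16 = 16*d^2 - 40*d - 4*s^3 + s^2*(38 - 9*d) + s*(-2*d^2 + 77*d - 50) + 16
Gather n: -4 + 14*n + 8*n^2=8*n^2 + 14*n - 4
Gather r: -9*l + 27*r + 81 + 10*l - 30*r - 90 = l - 3*r - 9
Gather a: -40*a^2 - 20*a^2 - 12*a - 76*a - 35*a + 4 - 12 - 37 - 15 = -60*a^2 - 123*a - 60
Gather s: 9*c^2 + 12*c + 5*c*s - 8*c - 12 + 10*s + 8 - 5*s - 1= 9*c^2 + 4*c + s*(5*c + 5) - 5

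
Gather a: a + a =2*a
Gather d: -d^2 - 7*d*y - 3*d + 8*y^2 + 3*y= -d^2 + d*(-7*y - 3) + 8*y^2 + 3*y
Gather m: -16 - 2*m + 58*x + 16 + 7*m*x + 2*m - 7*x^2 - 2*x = 7*m*x - 7*x^2 + 56*x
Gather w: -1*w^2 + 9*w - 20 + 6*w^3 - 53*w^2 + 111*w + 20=6*w^3 - 54*w^2 + 120*w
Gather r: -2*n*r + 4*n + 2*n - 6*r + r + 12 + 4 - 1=6*n + r*(-2*n - 5) + 15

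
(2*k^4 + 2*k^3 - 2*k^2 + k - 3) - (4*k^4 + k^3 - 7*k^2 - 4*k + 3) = -2*k^4 + k^3 + 5*k^2 + 5*k - 6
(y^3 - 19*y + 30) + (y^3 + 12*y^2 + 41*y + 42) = 2*y^3 + 12*y^2 + 22*y + 72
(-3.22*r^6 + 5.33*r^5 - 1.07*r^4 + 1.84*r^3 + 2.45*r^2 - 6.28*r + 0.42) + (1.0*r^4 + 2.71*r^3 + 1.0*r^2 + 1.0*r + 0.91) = -3.22*r^6 + 5.33*r^5 - 0.0700000000000001*r^4 + 4.55*r^3 + 3.45*r^2 - 5.28*r + 1.33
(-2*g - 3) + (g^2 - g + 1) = g^2 - 3*g - 2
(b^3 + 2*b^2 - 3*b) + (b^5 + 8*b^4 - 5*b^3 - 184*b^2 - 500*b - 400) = b^5 + 8*b^4 - 4*b^3 - 182*b^2 - 503*b - 400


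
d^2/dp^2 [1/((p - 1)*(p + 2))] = 2*((p - 1)^2 + (p - 1)*(p + 2) + (p + 2)^2)/((p - 1)^3*(p + 2)^3)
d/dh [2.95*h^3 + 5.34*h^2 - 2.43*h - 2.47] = 8.85*h^2 + 10.68*h - 2.43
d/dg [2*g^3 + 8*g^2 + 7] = 2*g*(3*g + 8)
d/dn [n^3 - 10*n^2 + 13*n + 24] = 3*n^2 - 20*n + 13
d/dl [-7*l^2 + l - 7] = 1 - 14*l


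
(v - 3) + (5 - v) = 2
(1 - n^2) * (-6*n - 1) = 6*n^3 + n^2 - 6*n - 1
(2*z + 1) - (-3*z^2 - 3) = 3*z^2 + 2*z + 4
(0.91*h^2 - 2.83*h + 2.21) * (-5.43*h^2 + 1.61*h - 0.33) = -4.9413*h^4 + 16.832*h^3 - 16.8569*h^2 + 4.492*h - 0.7293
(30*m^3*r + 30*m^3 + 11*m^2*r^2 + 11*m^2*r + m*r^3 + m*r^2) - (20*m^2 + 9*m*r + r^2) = 30*m^3*r + 30*m^3 + 11*m^2*r^2 + 11*m^2*r - 20*m^2 + m*r^3 + m*r^2 - 9*m*r - r^2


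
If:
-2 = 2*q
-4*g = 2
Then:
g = -1/2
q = -1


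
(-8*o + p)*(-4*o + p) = 32*o^2 - 12*o*p + p^2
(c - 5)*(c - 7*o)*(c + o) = c^3 - 6*c^2*o - 5*c^2 - 7*c*o^2 + 30*c*o + 35*o^2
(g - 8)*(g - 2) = g^2 - 10*g + 16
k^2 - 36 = (k - 6)*(k + 6)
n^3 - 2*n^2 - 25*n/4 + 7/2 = (n - 7/2)*(n - 1/2)*(n + 2)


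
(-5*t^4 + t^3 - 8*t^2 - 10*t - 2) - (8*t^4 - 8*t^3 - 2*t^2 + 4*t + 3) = -13*t^4 + 9*t^3 - 6*t^2 - 14*t - 5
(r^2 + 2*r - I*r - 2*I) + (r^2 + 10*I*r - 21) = 2*r^2 + 2*r + 9*I*r - 21 - 2*I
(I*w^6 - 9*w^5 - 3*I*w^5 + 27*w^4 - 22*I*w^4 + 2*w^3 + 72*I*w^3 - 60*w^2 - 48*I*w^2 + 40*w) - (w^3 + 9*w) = I*w^6 - 9*w^5 - 3*I*w^5 + 27*w^4 - 22*I*w^4 + w^3 + 72*I*w^3 - 60*w^2 - 48*I*w^2 + 31*w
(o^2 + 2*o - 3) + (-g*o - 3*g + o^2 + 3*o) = -g*o - 3*g + 2*o^2 + 5*o - 3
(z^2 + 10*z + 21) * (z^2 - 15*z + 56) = z^4 - 5*z^3 - 73*z^2 + 245*z + 1176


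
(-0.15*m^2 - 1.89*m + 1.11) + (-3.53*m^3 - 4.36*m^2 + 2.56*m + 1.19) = -3.53*m^3 - 4.51*m^2 + 0.67*m + 2.3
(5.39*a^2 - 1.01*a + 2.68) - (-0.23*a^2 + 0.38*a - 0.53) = 5.62*a^2 - 1.39*a + 3.21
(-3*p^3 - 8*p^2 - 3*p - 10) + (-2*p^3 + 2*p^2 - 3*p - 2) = -5*p^3 - 6*p^2 - 6*p - 12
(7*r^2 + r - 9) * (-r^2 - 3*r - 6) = -7*r^4 - 22*r^3 - 36*r^2 + 21*r + 54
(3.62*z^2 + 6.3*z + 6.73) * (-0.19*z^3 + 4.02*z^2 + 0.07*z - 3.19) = -0.6878*z^5 + 13.3554*z^4 + 24.3007*z^3 + 15.9478*z^2 - 19.6259*z - 21.4687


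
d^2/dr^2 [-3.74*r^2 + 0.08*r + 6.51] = -7.48000000000000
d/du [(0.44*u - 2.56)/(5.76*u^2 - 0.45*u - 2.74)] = (-2.5344*u^2 + 29.4912*u - 2.3576)/(33.1776*u^4 - 5.184*u^3 - 31.3623*u^2 + 2.466*u + 7.5076)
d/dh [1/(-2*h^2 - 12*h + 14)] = (h + 3)/(h^2 + 6*h - 7)^2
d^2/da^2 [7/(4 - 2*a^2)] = 7*(-3*a^2 - 2)/(a^2 - 2)^3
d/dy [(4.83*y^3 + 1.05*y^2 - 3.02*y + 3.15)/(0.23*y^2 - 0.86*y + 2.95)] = (1.1109*y^4 - 8.3076*y^3 + 42.5371*y^2 + 4.746*y - 6.2)/(0.0529*y^4 - 0.3956*y^3 + 2.0966*y^2 - 5.074*y + 8.7025)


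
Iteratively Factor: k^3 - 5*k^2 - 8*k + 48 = (k + 3)*(k^2 - 8*k + 16) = (k - 4)*(k + 3)*(k - 4)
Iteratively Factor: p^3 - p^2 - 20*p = (p - 5)*(p^2 + 4*p) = (p - 5)*(p + 4)*(p)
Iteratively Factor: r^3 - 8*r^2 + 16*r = (r)*(r^2 - 8*r + 16) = r*(r - 4)*(r - 4)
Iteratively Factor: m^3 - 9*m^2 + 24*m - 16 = (m - 4)*(m^2 - 5*m + 4) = (m - 4)*(m - 1)*(m - 4)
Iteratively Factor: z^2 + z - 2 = (z - 1)*(z + 2)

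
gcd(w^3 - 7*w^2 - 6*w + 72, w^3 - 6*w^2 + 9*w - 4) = w - 4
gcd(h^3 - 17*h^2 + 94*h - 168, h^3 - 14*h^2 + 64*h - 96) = h^2 - 10*h + 24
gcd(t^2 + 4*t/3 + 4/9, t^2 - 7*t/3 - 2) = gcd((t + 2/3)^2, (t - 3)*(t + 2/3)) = t + 2/3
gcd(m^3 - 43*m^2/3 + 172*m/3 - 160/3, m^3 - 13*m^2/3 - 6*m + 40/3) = m^2 - 19*m/3 + 20/3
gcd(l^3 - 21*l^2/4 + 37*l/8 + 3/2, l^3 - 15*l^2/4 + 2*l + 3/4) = l + 1/4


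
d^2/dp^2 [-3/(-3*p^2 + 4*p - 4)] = 6*(-9*p^2 + 12*p + 4*(3*p - 2)^2 - 12)/(3*p^2 - 4*p + 4)^3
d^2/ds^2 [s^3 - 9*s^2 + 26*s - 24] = 6*s - 18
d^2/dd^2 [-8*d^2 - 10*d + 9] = -16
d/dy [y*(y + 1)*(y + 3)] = 3*y^2 + 8*y + 3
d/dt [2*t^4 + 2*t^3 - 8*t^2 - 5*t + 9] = 8*t^3 + 6*t^2 - 16*t - 5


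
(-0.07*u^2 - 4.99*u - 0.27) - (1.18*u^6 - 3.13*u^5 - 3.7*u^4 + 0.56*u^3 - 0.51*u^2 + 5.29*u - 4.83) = -1.18*u^6 + 3.13*u^5 + 3.7*u^4 - 0.56*u^3 + 0.44*u^2 - 10.28*u + 4.56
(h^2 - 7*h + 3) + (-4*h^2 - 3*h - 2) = -3*h^2 - 10*h + 1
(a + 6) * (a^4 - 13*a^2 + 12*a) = a^5 + 6*a^4 - 13*a^3 - 66*a^2 + 72*a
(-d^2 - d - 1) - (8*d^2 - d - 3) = 2 - 9*d^2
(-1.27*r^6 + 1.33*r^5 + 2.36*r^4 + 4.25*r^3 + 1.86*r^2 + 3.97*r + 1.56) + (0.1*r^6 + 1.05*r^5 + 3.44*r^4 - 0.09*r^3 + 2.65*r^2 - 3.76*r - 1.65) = -1.17*r^6 + 2.38*r^5 + 5.8*r^4 + 4.16*r^3 + 4.51*r^2 + 0.21*r - 0.0899999999999999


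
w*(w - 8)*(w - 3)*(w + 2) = w^4 - 9*w^3 + 2*w^2 + 48*w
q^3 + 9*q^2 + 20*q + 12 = (q + 1)*(q + 2)*(q + 6)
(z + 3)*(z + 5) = z^2 + 8*z + 15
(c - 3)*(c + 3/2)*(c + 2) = c^3 + c^2/2 - 15*c/2 - 9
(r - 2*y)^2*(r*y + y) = r^3*y - 4*r^2*y^2 + r^2*y + 4*r*y^3 - 4*r*y^2 + 4*y^3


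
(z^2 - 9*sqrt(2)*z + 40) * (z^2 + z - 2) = z^4 - 9*sqrt(2)*z^3 + z^3 - 9*sqrt(2)*z^2 + 38*z^2 + 18*sqrt(2)*z + 40*z - 80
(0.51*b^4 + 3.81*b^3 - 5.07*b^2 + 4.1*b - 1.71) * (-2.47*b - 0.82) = -1.2597*b^5 - 9.8289*b^4 + 9.3987*b^3 - 5.9696*b^2 + 0.8617*b + 1.4022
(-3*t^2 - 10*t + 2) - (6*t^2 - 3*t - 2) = -9*t^2 - 7*t + 4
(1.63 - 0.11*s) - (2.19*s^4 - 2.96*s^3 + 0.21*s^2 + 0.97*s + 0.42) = -2.19*s^4 + 2.96*s^3 - 0.21*s^2 - 1.08*s + 1.21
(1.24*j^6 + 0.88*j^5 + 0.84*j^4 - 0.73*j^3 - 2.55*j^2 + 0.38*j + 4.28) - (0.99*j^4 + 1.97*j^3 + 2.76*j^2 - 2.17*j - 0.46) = 1.24*j^6 + 0.88*j^5 - 0.15*j^4 - 2.7*j^3 - 5.31*j^2 + 2.55*j + 4.74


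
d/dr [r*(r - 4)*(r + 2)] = 3*r^2 - 4*r - 8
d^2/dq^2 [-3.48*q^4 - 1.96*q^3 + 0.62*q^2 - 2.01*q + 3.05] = -41.76*q^2 - 11.76*q + 1.24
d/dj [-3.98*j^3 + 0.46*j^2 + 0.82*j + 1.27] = -11.94*j^2 + 0.92*j + 0.82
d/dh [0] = 0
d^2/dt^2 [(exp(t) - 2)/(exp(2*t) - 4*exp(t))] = (exp(3*t) - 4*exp(2*t) + 24*exp(t) - 32)*exp(-t)/(exp(3*t) - 12*exp(2*t) + 48*exp(t) - 64)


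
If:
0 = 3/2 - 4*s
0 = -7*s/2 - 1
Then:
No Solution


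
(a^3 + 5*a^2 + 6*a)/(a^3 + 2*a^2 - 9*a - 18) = a/(a - 3)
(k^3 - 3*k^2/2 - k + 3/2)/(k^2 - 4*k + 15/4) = 2*(k^2 - 1)/(2*k - 5)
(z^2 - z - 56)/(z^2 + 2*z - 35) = (z - 8)/(z - 5)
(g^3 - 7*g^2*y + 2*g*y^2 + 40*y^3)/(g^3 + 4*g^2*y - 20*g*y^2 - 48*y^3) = (g - 5*y)/(g + 6*y)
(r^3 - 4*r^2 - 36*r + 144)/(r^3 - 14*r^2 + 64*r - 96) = (r + 6)/(r - 4)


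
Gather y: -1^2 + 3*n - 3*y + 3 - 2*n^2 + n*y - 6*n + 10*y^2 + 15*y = -2*n^2 - 3*n + 10*y^2 + y*(n + 12) + 2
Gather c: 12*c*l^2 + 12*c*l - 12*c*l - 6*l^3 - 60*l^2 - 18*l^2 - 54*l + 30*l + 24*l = 12*c*l^2 - 6*l^3 - 78*l^2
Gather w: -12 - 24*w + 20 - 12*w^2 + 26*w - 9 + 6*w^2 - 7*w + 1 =-6*w^2 - 5*w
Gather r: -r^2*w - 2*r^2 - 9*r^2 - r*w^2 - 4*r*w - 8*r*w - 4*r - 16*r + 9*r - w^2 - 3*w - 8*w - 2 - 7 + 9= r^2*(-w - 11) + r*(-w^2 - 12*w - 11) - w^2 - 11*w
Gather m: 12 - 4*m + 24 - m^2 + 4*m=36 - m^2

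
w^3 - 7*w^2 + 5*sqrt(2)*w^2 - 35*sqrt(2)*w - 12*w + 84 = (w - 7)*(w - sqrt(2))*(w + 6*sqrt(2))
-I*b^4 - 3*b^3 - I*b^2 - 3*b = b*(b - 3*I)*(b - I)*(-I*b + 1)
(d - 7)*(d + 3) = d^2 - 4*d - 21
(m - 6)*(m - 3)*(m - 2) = m^3 - 11*m^2 + 36*m - 36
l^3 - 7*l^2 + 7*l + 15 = (l - 5)*(l - 3)*(l + 1)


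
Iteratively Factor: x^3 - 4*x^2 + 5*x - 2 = (x - 1)*(x^2 - 3*x + 2) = (x - 2)*(x - 1)*(x - 1)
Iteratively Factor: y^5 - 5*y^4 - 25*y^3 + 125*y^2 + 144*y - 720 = (y + 3)*(y^4 - 8*y^3 - y^2 + 128*y - 240) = (y - 5)*(y + 3)*(y^3 - 3*y^2 - 16*y + 48) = (y - 5)*(y + 3)*(y + 4)*(y^2 - 7*y + 12) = (y - 5)*(y - 3)*(y + 3)*(y + 4)*(y - 4)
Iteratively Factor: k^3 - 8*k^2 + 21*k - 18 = (k - 2)*(k^2 - 6*k + 9) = (k - 3)*(k - 2)*(k - 3)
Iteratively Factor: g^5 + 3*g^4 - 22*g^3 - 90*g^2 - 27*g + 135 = (g + 3)*(g^4 - 22*g^2 - 24*g + 45) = (g + 3)^2*(g^3 - 3*g^2 - 13*g + 15) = (g - 5)*(g + 3)^2*(g^2 + 2*g - 3) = (g - 5)*(g - 1)*(g + 3)^2*(g + 3)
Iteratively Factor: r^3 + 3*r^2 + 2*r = (r)*(r^2 + 3*r + 2) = r*(r + 2)*(r + 1)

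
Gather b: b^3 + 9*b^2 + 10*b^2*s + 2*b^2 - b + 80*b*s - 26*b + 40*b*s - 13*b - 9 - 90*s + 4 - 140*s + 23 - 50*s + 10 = b^3 + b^2*(10*s + 11) + b*(120*s - 40) - 280*s + 28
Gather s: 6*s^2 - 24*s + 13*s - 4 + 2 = 6*s^2 - 11*s - 2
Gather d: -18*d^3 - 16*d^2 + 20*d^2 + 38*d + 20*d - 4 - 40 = -18*d^3 + 4*d^2 + 58*d - 44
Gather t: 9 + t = t + 9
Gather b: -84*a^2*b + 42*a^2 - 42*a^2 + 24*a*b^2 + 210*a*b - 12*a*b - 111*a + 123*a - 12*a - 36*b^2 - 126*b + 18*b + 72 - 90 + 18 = b^2*(24*a - 36) + b*(-84*a^2 + 198*a - 108)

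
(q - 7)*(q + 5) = q^2 - 2*q - 35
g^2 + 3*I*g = g*(g + 3*I)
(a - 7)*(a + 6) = a^2 - a - 42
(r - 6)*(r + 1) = r^2 - 5*r - 6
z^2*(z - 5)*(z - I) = z^4 - 5*z^3 - I*z^3 + 5*I*z^2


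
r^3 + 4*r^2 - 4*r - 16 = (r - 2)*(r + 2)*(r + 4)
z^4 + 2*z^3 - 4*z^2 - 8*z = z*(z - 2)*(z + 2)^2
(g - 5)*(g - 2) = g^2 - 7*g + 10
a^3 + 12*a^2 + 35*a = a*(a + 5)*(a + 7)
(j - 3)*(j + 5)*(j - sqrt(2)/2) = j^3 - sqrt(2)*j^2/2 + 2*j^2 - 15*j - sqrt(2)*j + 15*sqrt(2)/2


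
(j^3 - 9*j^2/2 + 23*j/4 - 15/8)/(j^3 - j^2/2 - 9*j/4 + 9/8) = (2*j - 5)/(2*j + 3)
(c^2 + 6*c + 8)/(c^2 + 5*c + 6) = (c + 4)/(c + 3)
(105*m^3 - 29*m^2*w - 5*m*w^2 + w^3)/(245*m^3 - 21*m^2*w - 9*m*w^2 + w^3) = (-3*m + w)/(-7*m + w)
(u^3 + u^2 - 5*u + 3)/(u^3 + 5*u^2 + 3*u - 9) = (u - 1)/(u + 3)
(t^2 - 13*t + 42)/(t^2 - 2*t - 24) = (t - 7)/(t + 4)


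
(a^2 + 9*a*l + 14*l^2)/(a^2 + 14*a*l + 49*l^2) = (a + 2*l)/(a + 7*l)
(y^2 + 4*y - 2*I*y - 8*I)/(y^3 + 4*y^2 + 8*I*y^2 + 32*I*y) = (y - 2*I)/(y*(y + 8*I))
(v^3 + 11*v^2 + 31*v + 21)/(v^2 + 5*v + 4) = (v^2 + 10*v + 21)/(v + 4)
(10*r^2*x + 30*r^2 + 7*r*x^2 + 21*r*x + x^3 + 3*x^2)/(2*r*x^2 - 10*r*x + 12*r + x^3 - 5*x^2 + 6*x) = (5*r*x + 15*r + x^2 + 3*x)/(x^2 - 5*x + 6)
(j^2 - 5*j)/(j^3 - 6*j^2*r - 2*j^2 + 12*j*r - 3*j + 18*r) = j*(j - 5)/(j^3 - 6*j^2*r - 2*j^2 + 12*j*r - 3*j + 18*r)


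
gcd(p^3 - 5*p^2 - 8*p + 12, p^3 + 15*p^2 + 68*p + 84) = p + 2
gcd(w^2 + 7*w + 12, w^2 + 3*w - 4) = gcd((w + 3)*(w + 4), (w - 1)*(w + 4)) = w + 4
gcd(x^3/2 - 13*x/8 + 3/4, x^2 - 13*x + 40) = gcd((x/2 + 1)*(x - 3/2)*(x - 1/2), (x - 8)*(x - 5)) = 1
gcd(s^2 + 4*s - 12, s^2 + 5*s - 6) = s + 6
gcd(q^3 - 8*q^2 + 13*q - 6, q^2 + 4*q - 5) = q - 1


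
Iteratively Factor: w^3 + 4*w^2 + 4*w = (w + 2)*(w^2 + 2*w) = (w + 2)^2*(w)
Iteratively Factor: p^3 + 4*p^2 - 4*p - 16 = (p - 2)*(p^2 + 6*p + 8) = (p - 2)*(p + 4)*(p + 2)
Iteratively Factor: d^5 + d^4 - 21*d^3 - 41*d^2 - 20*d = (d + 4)*(d^4 - 3*d^3 - 9*d^2 - 5*d) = (d + 1)*(d + 4)*(d^3 - 4*d^2 - 5*d) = (d - 5)*(d + 1)*(d + 4)*(d^2 + d) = (d - 5)*(d + 1)^2*(d + 4)*(d)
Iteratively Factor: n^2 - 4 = (n + 2)*(n - 2)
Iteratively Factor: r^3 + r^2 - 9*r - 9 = (r - 3)*(r^2 + 4*r + 3) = (r - 3)*(r + 1)*(r + 3)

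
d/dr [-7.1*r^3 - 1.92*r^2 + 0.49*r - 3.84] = -21.3*r^2 - 3.84*r + 0.49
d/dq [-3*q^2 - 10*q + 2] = -6*q - 10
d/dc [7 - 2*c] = -2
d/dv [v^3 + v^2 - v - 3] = 3*v^2 + 2*v - 1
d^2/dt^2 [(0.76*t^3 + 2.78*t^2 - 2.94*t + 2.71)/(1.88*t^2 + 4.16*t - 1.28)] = (-34.30368*t^3 + 73.327008*t^2 + 92.188416*t + 84.63872)/(6.644672*t^6 + 44.109312*t^5 + 84.031488*t^4 + 11.927552*t^3 - 57.212928*t^2 + 20.447232*t - 2.097152)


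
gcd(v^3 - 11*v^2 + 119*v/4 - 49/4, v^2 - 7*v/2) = v - 7/2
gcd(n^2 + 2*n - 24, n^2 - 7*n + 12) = n - 4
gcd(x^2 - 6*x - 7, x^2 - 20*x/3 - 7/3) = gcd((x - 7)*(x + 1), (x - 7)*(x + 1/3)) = x - 7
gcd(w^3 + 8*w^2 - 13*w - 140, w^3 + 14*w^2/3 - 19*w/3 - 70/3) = w + 5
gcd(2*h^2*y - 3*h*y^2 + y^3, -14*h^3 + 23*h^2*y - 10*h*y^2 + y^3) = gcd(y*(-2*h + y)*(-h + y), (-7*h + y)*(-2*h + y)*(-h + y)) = 2*h^2 - 3*h*y + y^2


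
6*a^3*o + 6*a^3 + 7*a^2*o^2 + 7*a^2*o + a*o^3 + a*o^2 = (a + o)*(6*a + o)*(a*o + a)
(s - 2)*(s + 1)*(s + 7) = s^3 + 6*s^2 - 9*s - 14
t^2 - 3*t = t*(t - 3)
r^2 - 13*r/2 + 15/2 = (r - 5)*(r - 3/2)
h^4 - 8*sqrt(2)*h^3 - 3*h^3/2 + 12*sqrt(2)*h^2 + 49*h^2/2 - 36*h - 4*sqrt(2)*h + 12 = (h - 1)*(h - 1/2)*(h - 6*sqrt(2))*(h - 2*sqrt(2))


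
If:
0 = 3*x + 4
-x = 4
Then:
No Solution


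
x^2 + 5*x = x*(x + 5)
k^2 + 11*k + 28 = (k + 4)*(k + 7)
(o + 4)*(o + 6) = o^2 + 10*o + 24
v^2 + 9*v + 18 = (v + 3)*(v + 6)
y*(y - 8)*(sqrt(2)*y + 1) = sqrt(2)*y^3 - 8*sqrt(2)*y^2 + y^2 - 8*y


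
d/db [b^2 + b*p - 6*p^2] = 2*b + p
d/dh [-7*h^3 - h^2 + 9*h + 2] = -21*h^2 - 2*h + 9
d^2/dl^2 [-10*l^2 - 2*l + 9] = -20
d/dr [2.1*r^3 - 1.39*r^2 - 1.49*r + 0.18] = 6.3*r^2 - 2.78*r - 1.49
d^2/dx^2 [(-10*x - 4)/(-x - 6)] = -112/(x + 6)^3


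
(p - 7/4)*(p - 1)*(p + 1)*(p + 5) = p^4 + 13*p^3/4 - 39*p^2/4 - 13*p/4 + 35/4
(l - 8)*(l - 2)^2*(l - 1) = l^4 - 13*l^3 + 48*l^2 - 68*l + 32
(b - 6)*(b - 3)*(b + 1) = b^3 - 8*b^2 + 9*b + 18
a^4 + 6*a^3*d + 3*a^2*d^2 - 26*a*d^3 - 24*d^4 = (a - 2*d)*(a + d)*(a + 3*d)*(a + 4*d)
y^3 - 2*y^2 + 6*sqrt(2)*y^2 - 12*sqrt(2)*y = y*(y - 2)*(y + 6*sqrt(2))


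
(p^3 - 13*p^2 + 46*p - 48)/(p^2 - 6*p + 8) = (p^2 - 11*p + 24)/(p - 4)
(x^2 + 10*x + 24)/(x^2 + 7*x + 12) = (x + 6)/(x + 3)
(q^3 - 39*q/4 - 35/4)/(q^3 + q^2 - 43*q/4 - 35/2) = (q + 1)/(q + 2)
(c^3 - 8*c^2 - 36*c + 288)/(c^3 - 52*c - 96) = (c - 6)/(c + 2)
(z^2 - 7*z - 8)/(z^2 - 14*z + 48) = (z + 1)/(z - 6)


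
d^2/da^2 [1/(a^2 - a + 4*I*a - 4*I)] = 2*(-a^2 + a - 4*I*a + (2*a - 1 + 4*I)^2 + 4*I)/(a^2 - a + 4*I*a - 4*I)^3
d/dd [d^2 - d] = 2*d - 1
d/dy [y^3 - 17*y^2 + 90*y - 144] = 3*y^2 - 34*y + 90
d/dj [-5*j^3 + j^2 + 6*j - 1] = -15*j^2 + 2*j + 6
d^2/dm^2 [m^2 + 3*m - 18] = 2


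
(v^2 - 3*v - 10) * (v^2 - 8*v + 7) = v^4 - 11*v^3 + 21*v^2 + 59*v - 70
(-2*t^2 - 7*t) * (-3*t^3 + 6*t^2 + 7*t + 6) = 6*t^5 + 9*t^4 - 56*t^3 - 61*t^2 - 42*t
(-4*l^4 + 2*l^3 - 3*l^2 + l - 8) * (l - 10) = -4*l^5 + 42*l^4 - 23*l^3 + 31*l^2 - 18*l + 80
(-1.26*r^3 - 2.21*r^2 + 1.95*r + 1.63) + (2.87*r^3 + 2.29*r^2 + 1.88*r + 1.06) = 1.61*r^3 + 0.0800000000000001*r^2 + 3.83*r + 2.69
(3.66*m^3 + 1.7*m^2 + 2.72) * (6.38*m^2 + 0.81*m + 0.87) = 23.3508*m^5 + 13.8106*m^4 + 4.5612*m^3 + 18.8326*m^2 + 2.2032*m + 2.3664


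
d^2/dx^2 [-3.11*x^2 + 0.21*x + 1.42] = -6.22000000000000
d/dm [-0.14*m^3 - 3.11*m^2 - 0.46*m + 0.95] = -0.42*m^2 - 6.22*m - 0.46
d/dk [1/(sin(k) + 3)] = -cos(k)/(sin(k) + 3)^2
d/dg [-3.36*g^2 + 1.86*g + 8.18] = 1.86 - 6.72*g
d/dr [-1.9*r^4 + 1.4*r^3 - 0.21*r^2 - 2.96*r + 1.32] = -7.6*r^3 + 4.2*r^2 - 0.42*r - 2.96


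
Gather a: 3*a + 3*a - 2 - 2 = 6*a - 4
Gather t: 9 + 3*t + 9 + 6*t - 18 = 9*t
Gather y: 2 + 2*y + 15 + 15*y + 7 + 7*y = 24*y + 24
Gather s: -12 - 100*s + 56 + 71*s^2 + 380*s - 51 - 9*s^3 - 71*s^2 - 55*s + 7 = -9*s^3 + 225*s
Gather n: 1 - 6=-5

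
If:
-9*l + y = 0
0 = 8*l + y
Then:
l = 0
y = 0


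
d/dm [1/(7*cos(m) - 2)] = 7*sin(m)/(7*cos(m) - 2)^2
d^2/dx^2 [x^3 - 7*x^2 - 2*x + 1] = 6*x - 14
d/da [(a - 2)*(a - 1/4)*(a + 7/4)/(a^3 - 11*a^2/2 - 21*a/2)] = (-160*a^4 - 452*a^3 - 521*a^2 + 308*a + 294)/(8*a^2*(4*a^4 - 44*a^3 + 37*a^2 + 462*a + 441))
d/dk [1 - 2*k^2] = -4*k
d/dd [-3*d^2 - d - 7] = -6*d - 1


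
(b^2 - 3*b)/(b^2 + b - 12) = b/(b + 4)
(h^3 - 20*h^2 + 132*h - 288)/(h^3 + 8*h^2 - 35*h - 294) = (h^2 - 14*h + 48)/(h^2 + 14*h + 49)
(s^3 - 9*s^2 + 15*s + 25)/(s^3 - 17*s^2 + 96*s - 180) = (s^2 - 4*s - 5)/(s^2 - 12*s + 36)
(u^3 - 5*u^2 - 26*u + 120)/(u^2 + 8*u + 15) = (u^2 - 10*u + 24)/(u + 3)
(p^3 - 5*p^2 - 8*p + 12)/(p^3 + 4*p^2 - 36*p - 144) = (p^2 + p - 2)/(p^2 + 10*p + 24)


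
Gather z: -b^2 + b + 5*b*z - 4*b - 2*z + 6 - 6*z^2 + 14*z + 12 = -b^2 - 3*b - 6*z^2 + z*(5*b + 12) + 18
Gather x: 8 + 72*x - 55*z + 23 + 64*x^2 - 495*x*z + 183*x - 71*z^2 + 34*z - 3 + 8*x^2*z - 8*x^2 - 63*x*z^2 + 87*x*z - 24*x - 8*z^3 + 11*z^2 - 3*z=x^2*(8*z + 56) + x*(-63*z^2 - 408*z + 231) - 8*z^3 - 60*z^2 - 24*z + 28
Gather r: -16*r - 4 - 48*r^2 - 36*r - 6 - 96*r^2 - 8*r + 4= -144*r^2 - 60*r - 6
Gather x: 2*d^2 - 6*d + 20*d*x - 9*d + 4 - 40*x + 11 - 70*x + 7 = 2*d^2 - 15*d + x*(20*d - 110) + 22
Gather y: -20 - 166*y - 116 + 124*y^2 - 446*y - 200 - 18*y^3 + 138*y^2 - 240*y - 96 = -18*y^3 + 262*y^2 - 852*y - 432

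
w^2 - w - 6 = (w - 3)*(w + 2)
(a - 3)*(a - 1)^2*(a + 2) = a^4 - 3*a^3 - 3*a^2 + 11*a - 6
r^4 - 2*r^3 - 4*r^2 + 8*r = r*(r - 2)^2*(r + 2)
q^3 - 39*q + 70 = (q - 5)*(q - 2)*(q + 7)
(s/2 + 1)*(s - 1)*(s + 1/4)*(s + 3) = s^4/2 + 17*s^3/8 + s^2 - 23*s/8 - 3/4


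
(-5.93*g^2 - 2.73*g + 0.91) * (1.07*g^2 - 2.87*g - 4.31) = -6.3451*g^4 + 14.098*g^3 + 34.3671*g^2 + 9.1546*g - 3.9221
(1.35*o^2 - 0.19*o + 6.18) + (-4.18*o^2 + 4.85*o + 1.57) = -2.83*o^2 + 4.66*o + 7.75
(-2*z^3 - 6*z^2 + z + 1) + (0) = -2*z^3 - 6*z^2 + z + 1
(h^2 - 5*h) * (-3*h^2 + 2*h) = -3*h^4 + 17*h^3 - 10*h^2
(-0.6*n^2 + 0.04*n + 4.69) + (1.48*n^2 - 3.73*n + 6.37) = 0.88*n^2 - 3.69*n + 11.06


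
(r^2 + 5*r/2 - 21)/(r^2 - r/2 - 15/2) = (-2*r^2 - 5*r + 42)/(-2*r^2 + r + 15)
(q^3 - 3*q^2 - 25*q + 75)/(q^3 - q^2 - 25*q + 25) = (q - 3)/(q - 1)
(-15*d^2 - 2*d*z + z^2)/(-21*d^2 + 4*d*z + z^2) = (-15*d^2 - 2*d*z + z^2)/(-21*d^2 + 4*d*z + z^2)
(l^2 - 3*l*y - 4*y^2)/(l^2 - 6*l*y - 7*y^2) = (-l + 4*y)/(-l + 7*y)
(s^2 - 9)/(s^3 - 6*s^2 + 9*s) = (s + 3)/(s*(s - 3))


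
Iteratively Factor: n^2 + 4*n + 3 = (n + 3)*(n + 1)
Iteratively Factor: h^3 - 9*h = (h - 3)*(h^2 + 3*h) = (h - 3)*(h + 3)*(h)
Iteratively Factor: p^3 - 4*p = (p + 2)*(p^2 - 2*p) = (p - 2)*(p + 2)*(p)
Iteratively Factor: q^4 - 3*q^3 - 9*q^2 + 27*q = (q)*(q^3 - 3*q^2 - 9*q + 27) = q*(q - 3)*(q^2 - 9) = q*(q - 3)^2*(q + 3)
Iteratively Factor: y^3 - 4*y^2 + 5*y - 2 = (y - 1)*(y^2 - 3*y + 2) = (y - 1)^2*(y - 2)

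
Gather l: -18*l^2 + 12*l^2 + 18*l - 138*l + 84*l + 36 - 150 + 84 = -6*l^2 - 36*l - 30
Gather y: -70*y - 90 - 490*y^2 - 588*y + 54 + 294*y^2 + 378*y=-196*y^2 - 280*y - 36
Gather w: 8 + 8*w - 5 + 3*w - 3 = 11*w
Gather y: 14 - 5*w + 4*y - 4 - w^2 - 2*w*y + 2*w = -w^2 - 3*w + y*(4 - 2*w) + 10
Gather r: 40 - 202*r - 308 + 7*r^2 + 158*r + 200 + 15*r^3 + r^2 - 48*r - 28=15*r^3 + 8*r^2 - 92*r - 96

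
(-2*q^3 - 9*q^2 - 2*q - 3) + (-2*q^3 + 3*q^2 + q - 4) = -4*q^3 - 6*q^2 - q - 7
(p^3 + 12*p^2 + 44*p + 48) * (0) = 0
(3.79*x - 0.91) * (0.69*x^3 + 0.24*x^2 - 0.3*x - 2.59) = 2.6151*x^4 + 0.2817*x^3 - 1.3554*x^2 - 9.5431*x + 2.3569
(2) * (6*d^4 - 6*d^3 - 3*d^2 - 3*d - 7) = 12*d^4 - 12*d^3 - 6*d^2 - 6*d - 14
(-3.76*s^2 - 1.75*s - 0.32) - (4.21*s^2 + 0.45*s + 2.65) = -7.97*s^2 - 2.2*s - 2.97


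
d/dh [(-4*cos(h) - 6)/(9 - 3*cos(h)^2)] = 4*(cos(h)^2 + 3*cos(h) + 3)*sin(h)/(3*(cos(h)^2 - 3)^2)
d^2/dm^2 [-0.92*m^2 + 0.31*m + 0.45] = -1.84000000000000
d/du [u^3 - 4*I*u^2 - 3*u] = 3*u^2 - 8*I*u - 3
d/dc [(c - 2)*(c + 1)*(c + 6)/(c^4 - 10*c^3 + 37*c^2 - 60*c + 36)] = (-c^3 - 17*c^2 + 8*c + 84)/(c^5 - 13*c^4 + 67*c^3 - 171*c^2 + 216*c - 108)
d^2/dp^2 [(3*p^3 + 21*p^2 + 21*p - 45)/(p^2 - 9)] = 96/(p^3 - 9*p^2 + 27*p - 27)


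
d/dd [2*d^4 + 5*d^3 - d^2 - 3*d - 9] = 8*d^3 + 15*d^2 - 2*d - 3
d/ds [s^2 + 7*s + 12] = 2*s + 7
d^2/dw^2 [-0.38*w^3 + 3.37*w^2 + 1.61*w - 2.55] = 6.74 - 2.28*w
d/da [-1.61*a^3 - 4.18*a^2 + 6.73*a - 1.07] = -4.83*a^2 - 8.36*a + 6.73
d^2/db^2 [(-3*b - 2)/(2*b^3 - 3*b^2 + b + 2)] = 2*(-(3*b + 2)*(6*b^2 - 6*b + 1)^2 + 3*(6*b^2 - 6*b + (2*b - 1)*(3*b + 2) + 1)*(2*b^3 - 3*b^2 + b + 2))/(2*b^3 - 3*b^2 + b + 2)^3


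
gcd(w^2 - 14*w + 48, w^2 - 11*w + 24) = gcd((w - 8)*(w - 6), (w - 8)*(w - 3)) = w - 8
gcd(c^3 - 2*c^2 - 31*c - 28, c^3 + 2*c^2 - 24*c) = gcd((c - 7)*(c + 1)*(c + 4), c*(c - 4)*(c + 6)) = 1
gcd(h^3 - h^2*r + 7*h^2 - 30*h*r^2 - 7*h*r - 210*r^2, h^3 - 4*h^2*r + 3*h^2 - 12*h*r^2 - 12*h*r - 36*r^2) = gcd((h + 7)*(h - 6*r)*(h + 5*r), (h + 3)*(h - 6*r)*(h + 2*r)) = -h + 6*r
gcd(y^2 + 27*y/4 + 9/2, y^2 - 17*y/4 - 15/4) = y + 3/4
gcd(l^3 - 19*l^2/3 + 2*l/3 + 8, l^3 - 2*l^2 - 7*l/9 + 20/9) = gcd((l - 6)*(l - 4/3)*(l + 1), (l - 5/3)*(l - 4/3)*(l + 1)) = l^2 - l/3 - 4/3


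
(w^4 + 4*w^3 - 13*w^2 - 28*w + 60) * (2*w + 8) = 2*w^5 + 16*w^4 + 6*w^3 - 160*w^2 - 104*w + 480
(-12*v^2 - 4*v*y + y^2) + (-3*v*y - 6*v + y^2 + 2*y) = -12*v^2 - 7*v*y - 6*v + 2*y^2 + 2*y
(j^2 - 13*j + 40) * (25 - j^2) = -j^4 + 13*j^3 - 15*j^2 - 325*j + 1000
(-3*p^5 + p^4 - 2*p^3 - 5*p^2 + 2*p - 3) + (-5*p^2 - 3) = -3*p^5 + p^4 - 2*p^3 - 10*p^2 + 2*p - 6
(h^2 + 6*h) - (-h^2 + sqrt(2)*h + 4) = 2*h^2 - sqrt(2)*h + 6*h - 4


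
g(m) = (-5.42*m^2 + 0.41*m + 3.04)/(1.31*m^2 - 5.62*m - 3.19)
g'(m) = (0.41 - 10.84*m)/(1.31*m^2 - 5.62*m - 3.19) + (5.62 - 2.62*m)*(-5.42*m^2 + 0.41*m + 3.04)/(1.31*m^2 - 5.62*m - 3.19)^2 = (29.9233*m^2 + 26.6148*m + 15.7769)/(1.7161*m^4 - 14.7244*m^3 + 23.2266*m^2 + 35.8556*m + 10.1761)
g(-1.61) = -1.26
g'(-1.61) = 0.59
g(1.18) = 0.50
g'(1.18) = 1.39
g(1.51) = 1.00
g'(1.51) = 1.64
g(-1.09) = -0.86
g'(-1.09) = 1.11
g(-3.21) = -1.91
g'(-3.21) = 0.30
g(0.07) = -0.85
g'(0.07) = 1.39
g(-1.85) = -1.39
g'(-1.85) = 0.50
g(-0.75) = -0.18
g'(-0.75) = 4.07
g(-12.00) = -3.09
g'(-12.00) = 0.06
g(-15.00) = -3.25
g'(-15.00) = 0.04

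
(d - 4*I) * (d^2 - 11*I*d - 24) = d^3 - 15*I*d^2 - 68*d + 96*I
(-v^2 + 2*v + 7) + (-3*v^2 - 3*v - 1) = -4*v^2 - v + 6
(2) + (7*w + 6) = 7*w + 8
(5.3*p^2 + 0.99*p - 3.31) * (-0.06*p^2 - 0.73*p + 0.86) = -0.318*p^4 - 3.9284*p^3 + 4.0339*p^2 + 3.2677*p - 2.8466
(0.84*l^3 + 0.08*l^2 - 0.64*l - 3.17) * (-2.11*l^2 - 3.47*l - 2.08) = -1.7724*l^5 - 3.0836*l^4 - 0.6744*l^3 + 8.7431*l^2 + 12.3311*l + 6.5936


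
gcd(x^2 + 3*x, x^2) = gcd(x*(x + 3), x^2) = x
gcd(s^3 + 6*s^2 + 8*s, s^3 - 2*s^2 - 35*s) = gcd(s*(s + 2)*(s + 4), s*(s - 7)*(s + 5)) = s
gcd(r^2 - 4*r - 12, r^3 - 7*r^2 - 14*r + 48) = 1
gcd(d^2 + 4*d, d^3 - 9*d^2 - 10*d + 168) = d + 4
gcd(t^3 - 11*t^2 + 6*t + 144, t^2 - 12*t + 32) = t - 8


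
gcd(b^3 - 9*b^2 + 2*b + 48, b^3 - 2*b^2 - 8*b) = b + 2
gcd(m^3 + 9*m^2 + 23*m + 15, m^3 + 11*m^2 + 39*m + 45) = m^2 + 8*m + 15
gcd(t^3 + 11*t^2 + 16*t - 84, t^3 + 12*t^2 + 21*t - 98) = t^2 + 5*t - 14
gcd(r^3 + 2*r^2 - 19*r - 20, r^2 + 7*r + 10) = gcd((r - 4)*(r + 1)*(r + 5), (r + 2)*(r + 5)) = r + 5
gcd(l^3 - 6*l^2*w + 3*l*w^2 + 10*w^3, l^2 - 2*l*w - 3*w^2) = l + w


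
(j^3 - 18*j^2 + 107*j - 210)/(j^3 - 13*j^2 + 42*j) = (j - 5)/j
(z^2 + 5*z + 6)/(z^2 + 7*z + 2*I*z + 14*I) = (z^2 + 5*z + 6)/(z^2 + z*(7 + 2*I) + 14*I)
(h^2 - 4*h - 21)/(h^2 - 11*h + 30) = (h^2 - 4*h - 21)/(h^2 - 11*h + 30)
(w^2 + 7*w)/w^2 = (w + 7)/w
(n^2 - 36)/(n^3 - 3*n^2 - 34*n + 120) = (n - 6)/(n^2 - 9*n + 20)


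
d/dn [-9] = 0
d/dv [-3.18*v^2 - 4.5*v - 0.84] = -6.36*v - 4.5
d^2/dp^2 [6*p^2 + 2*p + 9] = 12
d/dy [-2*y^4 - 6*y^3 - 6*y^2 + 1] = 2*y*(-4*y^2 - 9*y - 6)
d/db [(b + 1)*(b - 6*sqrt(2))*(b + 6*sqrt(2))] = 3*b^2 + 2*b - 72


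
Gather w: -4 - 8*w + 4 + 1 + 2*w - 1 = -6*w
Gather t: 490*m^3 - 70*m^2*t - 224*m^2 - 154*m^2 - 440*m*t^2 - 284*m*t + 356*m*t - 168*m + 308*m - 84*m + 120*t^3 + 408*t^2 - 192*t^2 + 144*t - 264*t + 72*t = 490*m^3 - 378*m^2 + 56*m + 120*t^3 + t^2*(216 - 440*m) + t*(-70*m^2 + 72*m - 48)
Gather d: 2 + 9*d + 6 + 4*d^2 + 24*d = 4*d^2 + 33*d + 8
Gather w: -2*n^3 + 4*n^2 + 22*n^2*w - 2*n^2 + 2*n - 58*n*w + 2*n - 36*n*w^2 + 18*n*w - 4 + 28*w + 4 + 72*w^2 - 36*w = -2*n^3 + 2*n^2 + 4*n + w^2*(72 - 36*n) + w*(22*n^2 - 40*n - 8)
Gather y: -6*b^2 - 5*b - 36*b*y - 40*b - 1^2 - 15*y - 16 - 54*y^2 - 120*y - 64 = -6*b^2 - 45*b - 54*y^2 + y*(-36*b - 135) - 81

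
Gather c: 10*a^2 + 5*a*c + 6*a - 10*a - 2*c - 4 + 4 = 10*a^2 - 4*a + c*(5*a - 2)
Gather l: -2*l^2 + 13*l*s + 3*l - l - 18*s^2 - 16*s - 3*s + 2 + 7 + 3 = -2*l^2 + l*(13*s + 2) - 18*s^2 - 19*s + 12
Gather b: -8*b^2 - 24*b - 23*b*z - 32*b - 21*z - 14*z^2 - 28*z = -8*b^2 + b*(-23*z - 56) - 14*z^2 - 49*z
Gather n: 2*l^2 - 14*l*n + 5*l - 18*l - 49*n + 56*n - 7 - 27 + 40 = 2*l^2 - 13*l + n*(7 - 14*l) + 6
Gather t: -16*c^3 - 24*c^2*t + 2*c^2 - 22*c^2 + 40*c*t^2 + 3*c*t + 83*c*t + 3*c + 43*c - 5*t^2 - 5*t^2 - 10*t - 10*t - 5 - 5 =-16*c^3 - 20*c^2 + 46*c + t^2*(40*c - 10) + t*(-24*c^2 + 86*c - 20) - 10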